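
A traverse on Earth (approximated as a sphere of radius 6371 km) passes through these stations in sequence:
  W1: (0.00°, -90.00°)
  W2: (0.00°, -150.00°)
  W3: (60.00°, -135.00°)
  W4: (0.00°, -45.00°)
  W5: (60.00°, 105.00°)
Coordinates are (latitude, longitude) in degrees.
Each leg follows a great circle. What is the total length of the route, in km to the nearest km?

36336 km

Leg W1→W2: central angle 1.0472 rad, distance 6671.7 km.
Leg W2→W3: central angle 1.0668 rad, distance 6796.3 km.
Leg W3→W4: central angle 1.5708 rad, distance 10007.5 km.
Leg W4→W5: central angle 2.0186 rad, distance 12860.7 km.
Total: 6671.7 + 6796.3 + 10007.5 + 12860.7 ≈ 36336 km.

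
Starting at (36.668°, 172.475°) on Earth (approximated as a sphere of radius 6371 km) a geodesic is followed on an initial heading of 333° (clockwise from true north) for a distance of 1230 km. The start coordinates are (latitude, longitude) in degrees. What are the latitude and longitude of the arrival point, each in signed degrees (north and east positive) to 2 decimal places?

46.32°, 165.23°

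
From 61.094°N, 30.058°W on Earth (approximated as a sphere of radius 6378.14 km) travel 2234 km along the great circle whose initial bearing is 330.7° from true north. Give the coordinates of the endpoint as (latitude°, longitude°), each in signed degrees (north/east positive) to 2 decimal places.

75.22°, -71.22°

Angular distance δ = d/R = 2234/6378.14 = 0.35026 rad; initial bearing θ = 5.7718 rad.
sin φ₂ = sin φ₁ cos δ + cos φ₁ sin δ cos θ = (0.8754)(0.9393) + (0.4834)(0.3431)(0.8721) = 0.9669, so φ₂ = 75.22°.
Δλ = atan2(sin θ sin δ cos φ₁, cos δ − sin φ₁ sin φ₂) = atan2(-0.0812, 0.0928) = -41.164°.
λ₂ = -30.058° − 41.164° = -71.22°.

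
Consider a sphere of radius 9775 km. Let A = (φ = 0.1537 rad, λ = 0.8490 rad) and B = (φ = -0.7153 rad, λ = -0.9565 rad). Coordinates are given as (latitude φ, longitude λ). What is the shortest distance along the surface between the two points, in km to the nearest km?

18066 km

In radians: φ₁ = 0.1537, φ₂ = -0.7153, Δλ = -103.448° = -1.8055 rad.
cos c = sin φ₁ sin φ₂ + cos φ₁ cos φ₂ cos Δλ = (0.1531)(-0.6558) + (0.9882)(0.7549)(-0.2326) = -0.27389,
so c = arccos(-0.27389) = 1.84823 rad.
Distance = R·c = 9775 × 1.8482 ≈ 18066 km.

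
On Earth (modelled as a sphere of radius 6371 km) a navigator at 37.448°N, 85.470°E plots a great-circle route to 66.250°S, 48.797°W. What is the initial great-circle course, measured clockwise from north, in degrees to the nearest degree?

207°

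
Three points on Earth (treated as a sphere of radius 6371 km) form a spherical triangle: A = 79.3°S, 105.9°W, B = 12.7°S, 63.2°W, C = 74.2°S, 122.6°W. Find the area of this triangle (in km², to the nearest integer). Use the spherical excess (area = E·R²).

Side lengths (central angles): a = 1.2167, b = 0.1104, c = 1.2141 rad; semiperimeter s = 1.2706.
By l'Huilier's theorem, tan(E/4) = √[tan(s/2) tan((s−a)/2) tan((s−b)/2) tan((s−c)/2)], giving spherical excess E = 0.0767 rad.
Area = E·R² = 0.0767 × (6371)² ≈ 3115208 km².

3115208 km²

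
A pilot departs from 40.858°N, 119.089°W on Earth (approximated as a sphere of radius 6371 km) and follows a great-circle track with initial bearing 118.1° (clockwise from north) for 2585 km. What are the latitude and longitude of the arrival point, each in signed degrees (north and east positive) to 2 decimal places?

Angular distance δ = d/R = 2585/6371 = 0.40574 rad; initial bearing θ = 2.0612 rad.
sin φ₂ = sin φ₁ cos δ + cos φ₁ sin δ cos θ = (0.6542)(0.9188) + (0.7563)(0.3947)(-0.4710) = 0.4605, so φ₂ = 27.42°.
Δλ = atan2(sin θ sin δ cos φ₁, cos δ − sin φ₁ sin φ₂) = atan2(0.2633, 0.6176) = 23.094°.
λ₂ = -119.089° + 23.094° = -96.00°.

27.42°, -96.00°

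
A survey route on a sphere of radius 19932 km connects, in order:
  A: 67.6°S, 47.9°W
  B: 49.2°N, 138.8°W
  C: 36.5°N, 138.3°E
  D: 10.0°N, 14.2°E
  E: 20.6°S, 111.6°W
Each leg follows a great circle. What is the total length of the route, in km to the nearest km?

Leg A→B: central angle 2.3515 rad, distance 46870.3 km.
Leg B→C: central angle 1.0296 rad, distance 20521.1 km.
Leg C→D: central angle 1.9183 rad, distance 38235.2 km.
Leg D→E: central angle 2.2147 rad, distance 44143.7 km.
Total: 46870.3 + 20521.1 + 38235.2 + 44143.7 ≈ 149770 km.

149770 km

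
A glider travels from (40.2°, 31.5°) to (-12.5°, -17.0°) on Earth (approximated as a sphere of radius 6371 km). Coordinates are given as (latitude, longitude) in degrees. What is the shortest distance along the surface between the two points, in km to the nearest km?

7699 km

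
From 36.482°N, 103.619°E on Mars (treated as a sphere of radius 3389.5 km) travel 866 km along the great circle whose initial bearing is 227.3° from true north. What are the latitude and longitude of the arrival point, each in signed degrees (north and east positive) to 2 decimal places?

25.94°, 91.70°

Angular distance δ = d/R = 866/3389.5 = 0.25549 rad; initial bearing θ = 3.9671 rad.
sin φ₂ = sin φ₁ cos δ + cos φ₁ sin δ cos θ = (0.5946)(0.9675) + (0.8040)(0.2527)(-0.6782) = 0.4375, so φ₂ = 25.94°.
Δλ = atan2(sin θ sin δ cos φ₁, cos δ − sin φ₁ sin φ₂) = atan2(-0.1493, 0.7074) = -11.920°.
λ₂ = 103.619° − 11.920° = 91.70°.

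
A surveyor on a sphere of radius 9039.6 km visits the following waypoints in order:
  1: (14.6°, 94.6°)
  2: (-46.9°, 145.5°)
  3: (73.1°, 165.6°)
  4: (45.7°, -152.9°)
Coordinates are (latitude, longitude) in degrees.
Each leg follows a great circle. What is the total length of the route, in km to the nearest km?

36370 km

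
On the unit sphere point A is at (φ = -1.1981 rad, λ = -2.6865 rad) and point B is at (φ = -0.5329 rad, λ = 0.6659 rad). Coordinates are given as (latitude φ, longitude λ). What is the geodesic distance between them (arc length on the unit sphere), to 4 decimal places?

1.4036

In radians: φ₁ = -1.1981, φ₂ = -0.5329, Δλ = -167.922° = -2.9308 rad.
cos c = sin φ₁ sin φ₂ + cos φ₁ cos φ₂ cos Δλ = (-0.9313)(-0.5080) + (0.3641)(0.8613)(-0.9779) = 0.16646,
so c = arccos(0.16646) = 1.40356 rad.
On the unit sphere the arc length equals the central angle: 1.4036.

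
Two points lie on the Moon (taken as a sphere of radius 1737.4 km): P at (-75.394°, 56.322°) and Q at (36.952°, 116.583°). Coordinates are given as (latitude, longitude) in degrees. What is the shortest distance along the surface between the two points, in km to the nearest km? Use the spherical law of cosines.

Let φ₁ = -1.3159 rad, φ₂ = 0.6449 rad, and Δλ = 1.0518 rad.
cos c = sin φ₁ sin φ₂ + cos φ₁ cos φ₂ cos Δλ = (-0.9677)(0.6011) + (0.2522)(0.7991)(0.4960) = -0.48175,
so c = arccos(-0.48175) = 2.07345 rad.
Distance = R·c = 1737.4 × 2.0735 ≈ 3602 km.

3602 km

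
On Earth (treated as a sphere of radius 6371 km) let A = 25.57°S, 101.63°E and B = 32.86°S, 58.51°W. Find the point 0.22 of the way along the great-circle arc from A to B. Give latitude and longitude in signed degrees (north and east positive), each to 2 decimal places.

-49.71°, 88.86°

The central angle between A and B is δ = 2.0697 rad.
With f = 0.22, the slerp weights are sin((1−f)δ)/sin δ = 1.1377 and sin(fδ)/sin δ = 0.5008.
Weighted sum of the unit vectors: (1.1377)·(-0.1818,0.8835,-0.4316) + (0.5008)·(0.4388,-0.7163,-0.5426) = (0.0128, 0.6465, -0.7628).
Converting back: φ = atan2(z, √(x²+y²)) = -49.71°, λ = atan2(y, x) = 88.86°.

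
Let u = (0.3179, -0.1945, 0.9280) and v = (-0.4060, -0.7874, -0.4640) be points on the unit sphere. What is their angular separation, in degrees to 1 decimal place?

u·v = -0.4065; |u| = 1.0000, |v| = 1.0001.
cos θ = (u·v)/(|u||v|) = -0.4065, so θ = 114.0°.

114.0°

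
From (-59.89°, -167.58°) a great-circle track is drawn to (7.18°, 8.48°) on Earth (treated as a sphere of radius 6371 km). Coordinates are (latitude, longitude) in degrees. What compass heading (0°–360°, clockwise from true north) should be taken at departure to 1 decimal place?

175.1°

Δλ = 176.060° = 3.0728 rad.
y = sin Δλ · cos φ₂ = (0.0687)(0.9922) = 0.0682
x = cos φ₁ sin φ₂ − sin φ₁ cos φ₂ cos Δλ = (0.5017)(0.1250) − (-0.8651)(0.9922)(-0.9976) = -0.7936
θ = atan2(y, x) = 175.09°, so the bearing is 175.1°.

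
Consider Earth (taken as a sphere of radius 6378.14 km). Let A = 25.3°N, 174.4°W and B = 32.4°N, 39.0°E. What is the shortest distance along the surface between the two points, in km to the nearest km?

12701 km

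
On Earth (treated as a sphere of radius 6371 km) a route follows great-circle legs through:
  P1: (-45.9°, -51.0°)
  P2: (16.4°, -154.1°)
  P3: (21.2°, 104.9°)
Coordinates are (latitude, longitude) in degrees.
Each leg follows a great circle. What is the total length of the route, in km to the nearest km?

22758 km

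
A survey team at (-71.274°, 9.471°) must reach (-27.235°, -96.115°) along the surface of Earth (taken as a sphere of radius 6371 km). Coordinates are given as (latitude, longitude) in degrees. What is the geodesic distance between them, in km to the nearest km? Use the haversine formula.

7684 km

In radians: φ₁ = -1.2440, φ₂ = -0.4753, Δλ = -105.586° = -1.8428 rad.
Haversine: a = sin²(Δφ/2) + cos φ₁ cos φ₂ sin²(Δλ/2) = 0.1406 + (0.3210)(0.8891)(0.6343) = 0.32164.
Central angle c = 2·arcsin(√a) = 1.20604 rad.
Distance = R·c = 6371 × 1.2060 ≈ 7684 km.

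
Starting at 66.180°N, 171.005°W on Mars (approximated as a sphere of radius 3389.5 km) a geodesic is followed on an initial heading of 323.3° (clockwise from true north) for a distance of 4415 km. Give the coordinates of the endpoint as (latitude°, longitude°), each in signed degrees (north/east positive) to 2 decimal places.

Angular distance δ = d/R = 4415/3389.5 = 1.30255 rad; initial bearing θ = 5.6426 rad.
sin φ₂ = sin φ₁ cos δ + cos φ₁ sin δ cos θ = (0.9148)(0.2650) + (0.4039)(0.9642)(0.8018) = 0.5547, so φ₂ = 33.69°.
Δλ = atan2(sin θ sin δ cos φ₁, cos δ − sin φ₁ sin φ₂) = atan2(-0.2327, -0.2424) = -136.167°.
λ₂ = -171.005° − 136.167° = -307.17° → 52.83° after wrapping to (−180°, 180°].

33.69°, 52.83°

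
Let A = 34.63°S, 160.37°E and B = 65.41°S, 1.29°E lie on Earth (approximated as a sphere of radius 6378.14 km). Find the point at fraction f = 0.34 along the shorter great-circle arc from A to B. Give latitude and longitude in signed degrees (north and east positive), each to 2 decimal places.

-60.86°, 152.32°

The central angle between A and B is δ = 1.3726 rad.
With f = 0.34, the slerp weights are sin((1−f)δ)/sin δ = 0.8027 and sin(fδ)/sin δ = 0.4589.
Weighted sum of the unit vectors: (0.8027)·(-0.7750,0.2764,-0.5683) + (0.4589)·(0.4160,0.0094,-0.9093) = (-0.4312, 0.2262, -0.8734).
Converting back: φ = atan2(z, √(x²+y²)) = -60.86°, λ = atan2(y, x) = 152.32°.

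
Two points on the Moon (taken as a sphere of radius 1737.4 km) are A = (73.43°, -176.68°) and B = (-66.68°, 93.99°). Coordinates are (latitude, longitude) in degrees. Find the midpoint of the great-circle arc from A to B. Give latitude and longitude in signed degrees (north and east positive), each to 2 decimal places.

4.68°, 129.53°

The central angle between A and B is δ = 2.6442 rad.
With f = 0.5, the slerp weights are sin((1−f)δ)/sin δ = 2.0316 and sin(fδ)/sin δ = 2.0316.
Weighted sum of the unit vectors: (2.0316)·(-0.2847,-0.0165,0.9585) + (2.0316)·(-0.0275,0.3949,-0.9183) = (-0.6344, 0.7687, 0.0816).
Converting back: φ = atan2(z, √(x²+y²)) = 4.68°, λ = atan2(y, x) = 129.53°.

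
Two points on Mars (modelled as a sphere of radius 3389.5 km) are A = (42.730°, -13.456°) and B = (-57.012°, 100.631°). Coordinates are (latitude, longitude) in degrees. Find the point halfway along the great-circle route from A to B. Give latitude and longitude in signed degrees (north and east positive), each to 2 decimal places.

The central angle between A and B is δ = 2.3926 rad.
With f = 0.5, the slerp weights are sin((1−f)δ)/sin δ = 1.3669 and sin(fδ)/sin δ = 1.3669.
Weighted sum of the unit vectors: (1.3669)·(0.7144,-0.1709,0.6785) + (1.3669)·(-0.1004,0.5351,-0.8388) = (0.8392, 0.4978, -0.2190).
Converting back: φ = atan2(z, √(x²+y²)) = -12.65°, λ = atan2(y, x) = 30.68°.

-12.65°, 30.68°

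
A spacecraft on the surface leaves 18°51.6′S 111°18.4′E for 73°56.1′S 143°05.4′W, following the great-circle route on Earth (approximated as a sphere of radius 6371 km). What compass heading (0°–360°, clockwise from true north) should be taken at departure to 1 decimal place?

164.1°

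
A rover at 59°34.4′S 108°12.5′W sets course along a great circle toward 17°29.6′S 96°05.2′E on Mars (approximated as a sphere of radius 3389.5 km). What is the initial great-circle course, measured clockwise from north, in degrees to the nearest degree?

204°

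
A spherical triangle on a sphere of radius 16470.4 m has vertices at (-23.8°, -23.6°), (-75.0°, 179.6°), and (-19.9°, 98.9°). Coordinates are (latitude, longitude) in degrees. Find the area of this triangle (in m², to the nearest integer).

324942261 m²

Side lengths (central angles): a = 1.1938, b = 1.9017, c = 1.3978 rad; semiperimeter s = 2.2467.
By l'Huilier's theorem, tan(E/4) = √[tan(s/2) tan((s−a)/2) tan((s−b)/2) tan((s−c)/2)], giving spherical excess E = 1.1978 rad.
Area = E·R² = 1.1978 × (16470.4)² ≈ 324942261 m².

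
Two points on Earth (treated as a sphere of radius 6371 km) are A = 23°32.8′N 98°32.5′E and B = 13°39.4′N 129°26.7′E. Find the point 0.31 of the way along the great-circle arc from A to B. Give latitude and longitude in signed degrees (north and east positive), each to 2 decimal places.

21.06°, 108.52°

Central angle δ = 0.5381 rad. Interpolating on the sphere with fraction f = 0.31:
P = [sin((1−f)δ)·A + sin(fδ)·B] / sin δ = 0.7079·A + 0.3240·B in Cartesian coordinates,
giving P = (-0.2964, 0.8849, 0.3593), i.e. latitude 21.06°, longitude 108.52°.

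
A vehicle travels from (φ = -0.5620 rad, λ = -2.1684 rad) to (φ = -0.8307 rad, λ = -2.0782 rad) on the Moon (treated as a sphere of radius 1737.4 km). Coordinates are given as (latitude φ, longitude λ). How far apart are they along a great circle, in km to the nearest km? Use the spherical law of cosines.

482 km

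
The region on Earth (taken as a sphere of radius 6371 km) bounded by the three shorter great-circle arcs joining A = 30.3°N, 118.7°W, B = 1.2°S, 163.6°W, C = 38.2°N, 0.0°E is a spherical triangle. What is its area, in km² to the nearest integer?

24231585 km²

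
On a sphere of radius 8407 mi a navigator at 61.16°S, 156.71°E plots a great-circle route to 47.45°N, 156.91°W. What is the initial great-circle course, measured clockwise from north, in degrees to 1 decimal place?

32.7°

With φ₁ = -1.0674, φ₂ = 0.8282, Δλ = 0.8095 rad, the forward-azimuth formula gives
θ = atan2( sin Δλ cos φ₂ , cos φ₁ sin φ₂ − sin φ₁ cos φ₂ cos Δλ ) = atan2(0.4895, 0.7640) = 32.65°.
So the initial bearing is 32.7°.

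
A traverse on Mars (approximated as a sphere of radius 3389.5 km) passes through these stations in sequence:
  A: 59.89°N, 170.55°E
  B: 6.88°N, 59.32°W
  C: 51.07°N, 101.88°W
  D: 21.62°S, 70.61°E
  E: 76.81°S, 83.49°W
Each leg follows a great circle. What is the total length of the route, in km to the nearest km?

23031 km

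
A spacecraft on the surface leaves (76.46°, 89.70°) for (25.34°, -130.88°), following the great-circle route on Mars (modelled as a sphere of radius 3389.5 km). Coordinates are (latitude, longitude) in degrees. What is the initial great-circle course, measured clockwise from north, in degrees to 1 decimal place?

37.5°

With φ₁ = 1.3345, φ₂ = 0.4423, Δλ = 2.4333 rad, the forward-azimuth formula gives
θ = atan2( sin Δλ cos φ₂ , cos φ₁ sin φ₂ − sin φ₁ cos φ₂ cos Δλ ) = atan2(0.5879, 0.7675) = 37.45°.
So the initial bearing is 37.5°.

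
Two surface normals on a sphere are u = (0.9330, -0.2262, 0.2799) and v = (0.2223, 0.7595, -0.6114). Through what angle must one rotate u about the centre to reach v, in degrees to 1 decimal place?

u·v = -0.1355; |u| = 1.0000, |v| = 1.0000.
cos θ = (u·v)/(|u||v|) = -0.1355, so θ = 97.8°.

97.8°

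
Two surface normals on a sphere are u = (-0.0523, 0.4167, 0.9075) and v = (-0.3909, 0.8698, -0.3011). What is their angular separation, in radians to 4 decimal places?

1.4609 rad

u·v = 0.1096; |u| = 1.0000, |v| = 1.0000.
cos θ = (u·v)/(|u||v|) = 0.1096, so θ = 1.4609 rad.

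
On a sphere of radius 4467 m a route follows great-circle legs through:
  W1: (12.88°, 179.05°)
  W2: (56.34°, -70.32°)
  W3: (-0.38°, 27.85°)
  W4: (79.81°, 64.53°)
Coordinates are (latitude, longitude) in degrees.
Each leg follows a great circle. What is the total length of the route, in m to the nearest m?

Leg W1→W2: central angle 1.5756 rad, distance 7038.3 m.
Leg W2→W3: central angle 1.6552 rad, distance 7393.7 m.
Leg W3→W4: central angle 1.4350 rad, distance 6410.3 m.
Total: 7038.3 + 7393.7 + 6410.3 ≈ 20842 m.

20842 m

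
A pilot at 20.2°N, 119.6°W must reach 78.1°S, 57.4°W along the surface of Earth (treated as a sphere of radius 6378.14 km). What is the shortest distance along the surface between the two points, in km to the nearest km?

Let φ₁ = 0.3526 rad, φ₂ = -1.3631 rad, and Δλ = 1.0856 rad.
cos c = sin φ₁ sin φ₂ + cos φ₁ cos φ₂ cos Δλ = (0.3453)(-0.9785) + (0.9385)(0.2062)(0.4664) = -0.24762,
so c = arccos(-0.24762) = 1.82102 rad.
Distance = R·c = 6378.14 × 1.8210 ≈ 11615 km.

11615 km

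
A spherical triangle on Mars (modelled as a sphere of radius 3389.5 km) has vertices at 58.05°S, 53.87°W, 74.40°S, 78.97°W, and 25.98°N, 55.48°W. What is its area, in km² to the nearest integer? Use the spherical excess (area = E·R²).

1501876 km²

Side lengths (central angles): a = 1.7724, b = 1.4668, c = 0.3298 rad; semiperimeter s = 1.7845.
By l'Huilier's theorem, tan(E/4) = √[tan(s/2) tan((s−a)/2) tan((s−b)/2) tan((s−c)/2)], giving spherical excess E = 0.1307 rad.
Area = E·R² = 0.1307 × (3389.5)² ≈ 1501876 km².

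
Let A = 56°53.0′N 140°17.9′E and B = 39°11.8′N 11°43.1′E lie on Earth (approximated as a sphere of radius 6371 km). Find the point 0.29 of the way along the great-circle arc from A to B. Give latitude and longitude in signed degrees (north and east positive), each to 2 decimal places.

Central angle δ = 1.3023 rad. Interpolating on the sphere with fraction f = 0.29:
P = [sin((1−f)δ)·A + sin(fδ)·B] / sin δ = 0.8281·A + 0.3825·B in Cartesian coordinates,
giving P = (-0.0579, 0.3492, 0.9353), i.e. latitude 69.27°, longitude 99.41°.

69.27°, 99.41°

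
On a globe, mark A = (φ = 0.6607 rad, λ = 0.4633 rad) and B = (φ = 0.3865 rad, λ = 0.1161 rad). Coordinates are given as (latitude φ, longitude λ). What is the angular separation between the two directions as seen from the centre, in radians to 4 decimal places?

Let φ₁ = 0.6607 rad, φ₂ = 0.3865 rad, and Δλ = -0.3472 rad.
cos c = sin φ₁ sin φ₂ + cos φ₁ cos φ₂ cos Δλ = (0.6137)(0.3769) + (0.7896)(0.9262)(0.9403) = 0.91900,
so c = arccos(0.91900) = 0.40525 rad.
So the angular separation is 0.4053 rad.

0.4053 rad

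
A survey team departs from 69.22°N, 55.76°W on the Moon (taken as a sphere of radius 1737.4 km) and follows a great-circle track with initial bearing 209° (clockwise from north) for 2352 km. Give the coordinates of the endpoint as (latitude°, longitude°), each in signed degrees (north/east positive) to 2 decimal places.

Angular distance δ = d/R = 2352/1737.4 = 1.35375 rad; initial bearing θ = 3.6477 rad.
sin φ₂ = sin φ₁ cos δ + cos φ₁ sin δ cos θ = (0.9349)(0.2153) + (0.3548)(0.9765)(-0.8746) = -0.1017, so φ₂ = -5.84°.
Δλ = atan2(sin θ sin δ cos φ₁, cos δ − sin φ₁ sin φ₂) = atan2(-0.1680, 0.3104) = -28.418°.
λ₂ = -55.760° − 28.418° = -84.18°.

-5.84°, -84.18°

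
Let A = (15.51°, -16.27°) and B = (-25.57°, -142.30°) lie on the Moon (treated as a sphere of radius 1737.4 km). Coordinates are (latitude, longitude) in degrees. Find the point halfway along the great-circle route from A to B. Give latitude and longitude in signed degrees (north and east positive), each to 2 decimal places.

-10.96°, -75.58°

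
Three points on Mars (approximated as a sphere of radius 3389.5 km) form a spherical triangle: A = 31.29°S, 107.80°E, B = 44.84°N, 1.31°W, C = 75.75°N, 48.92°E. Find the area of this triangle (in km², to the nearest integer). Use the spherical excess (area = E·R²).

Side lengths (central angles): a = 0.6516, b = 1.9765, c = 2.1707 rad; semiperimeter s = 2.3994.
By l'Huilier's theorem, tan(E/4) = √[tan(s/2) tan((s−a)/2) tan((s−b)/2) tan((s−c)/2)], giving spherical excess E = 1.0740 rad.
Area = E·R² = 1.0740 × (3389.5)² ≈ 12339296 km².

12339296 km²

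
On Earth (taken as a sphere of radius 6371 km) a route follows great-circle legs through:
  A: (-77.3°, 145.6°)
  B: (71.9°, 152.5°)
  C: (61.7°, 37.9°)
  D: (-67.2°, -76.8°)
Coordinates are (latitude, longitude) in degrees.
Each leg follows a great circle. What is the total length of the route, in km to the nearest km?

Leg A→B: central angle 2.6050 rad, distance 16596.4 km.
Leg B→C: central angle 0.6831 rad, distance 4352.3 km.
Leg C→D: central angle 2.6648 rad, distance 16977.1 km.
Total: 16596.4 + 4352.3 + 16977.1 ≈ 37926 km.

37926 km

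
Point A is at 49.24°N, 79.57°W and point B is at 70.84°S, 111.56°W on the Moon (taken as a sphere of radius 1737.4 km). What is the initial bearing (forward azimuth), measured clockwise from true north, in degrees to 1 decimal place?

191.9°

Δλ = -31.990° = -0.5583 rad.
y = sin Δλ · cos φ₂ = (-0.5298)(0.3282) = -0.1739
x = cos φ₁ sin φ₂ − sin φ₁ cos φ₂ cos Δλ = (0.6529)(-0.9446) − (0.7575)(0.3282)(0.8481) = -0.8276
θ = atan2(y, x) = -168.13°; adding 360° gives 191.9°.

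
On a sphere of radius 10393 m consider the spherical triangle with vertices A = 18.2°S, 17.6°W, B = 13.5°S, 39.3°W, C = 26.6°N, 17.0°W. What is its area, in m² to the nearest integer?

Side lengths (central angles): a = 0.7955, b = 0.7820, c = 0.3732 rad; semiperimeter s = 0.9753.
By l'Huilier's theorem, tan(E/4) = √[tan(s/2) tan((s−a)/2) tan((s−b)/2) tan((s−c)/2)], giving spherical excess E = 0.1517 rad.
Area = E·R² = 0.1517 × (10393)² ≈ 16387503 m².

16387503 m²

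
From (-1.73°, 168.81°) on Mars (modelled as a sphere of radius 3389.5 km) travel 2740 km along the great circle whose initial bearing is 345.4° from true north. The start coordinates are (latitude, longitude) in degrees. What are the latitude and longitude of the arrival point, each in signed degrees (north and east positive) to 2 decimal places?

42.74°, 154.44°

Angular distance δ = d/R = 2740/3389.5 = 0.80838 rad; initial bearing θ = 6.0284 rad.
sin φ₂ = sin φ₁ cos δ + cos φ₁ sin δ cos θ = (-0.0302)(0.6907) + (0.9995)(0.7232)(0.9677) = 0.6786, so φ₂ = 42.74°.
Δλ = atan2(sin θ sin δ cos φ₁, cos δ − sin φ₁ sin φ₂) = atan2(-0.1822, 0.7112) = -14.371°.
λ₂ = 168.810° − 14.371° = 154.44°.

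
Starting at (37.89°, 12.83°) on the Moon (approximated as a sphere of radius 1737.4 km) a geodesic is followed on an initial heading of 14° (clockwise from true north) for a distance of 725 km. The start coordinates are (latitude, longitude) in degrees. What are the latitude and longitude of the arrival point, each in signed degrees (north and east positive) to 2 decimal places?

60.67°, 24.38°

Angular distance δ = d/R = 725/1737.4 = 0.41729 rad; initial bearing θ = 0.2443 rad.
sin φ₂ = sin φ₁ cos δ + cos φ₁ sin δ cos θ = (0.6141)(0.9142) + (0.7892)(0.4053)(0.9703) = 0.8718, so φ₂ = 60.67°.
Δλ = atan2(sin θ sin δ cos φ₁, cos δ − sin φ₁ sin φ₂) = atan2(0.0774, 0.3788) = 11.546°.
λ₂ = 12.830° + 11.546° = 24.38°.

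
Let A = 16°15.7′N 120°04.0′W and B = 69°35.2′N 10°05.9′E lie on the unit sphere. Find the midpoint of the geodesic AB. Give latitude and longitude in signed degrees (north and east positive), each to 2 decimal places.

Central angle δ = 1.5243 rad. Interpolating on the sphere with fraction f = 0.5:
P = [sin((1−f)δ)·A + sin(fδ)·B] / sin δ = 0.6912·A + 0.6912·B in Cartesian coordinates,
giving P = (-0.0951, -0.5320, 0.8414), i.e. latitude 57.29°, longitude -100.13°.

57.29°, -100.13°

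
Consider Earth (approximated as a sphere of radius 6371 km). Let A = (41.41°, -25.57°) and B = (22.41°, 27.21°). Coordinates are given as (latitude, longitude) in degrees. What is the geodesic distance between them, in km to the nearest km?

Let φ₁ = 0.7227 rad, φ₂ = 0.3911 rad, and Δλ = 0.9212 rad.
cos c = sin φ₁ sin φ₂ + cos φ₁ cos φ₂ cos Δλ = (0.6614)(0.3812) + (0.7500)(0.9245)(0.6049) = 0.67156,
so c = arccos(0.67156) = 0.83449 rad.
Distance = R·c = 6371 × 0.8345 ≈ 5317 km.

5317 km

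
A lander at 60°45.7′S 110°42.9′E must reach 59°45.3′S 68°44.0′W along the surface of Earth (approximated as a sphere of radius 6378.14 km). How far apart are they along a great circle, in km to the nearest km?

In radians: φ₁ = -1.0605, φ₂ = -1.0429, Δλ = -179.448° = -3.1320 rad.
Haversine: a = sin²(Δφ/2) + cos φ₁ cos φ₂ sin²(Δλ/2) = 0.0001 + (0.4884)(0.5037)(1.0000) = 0.24610.
Central angle c = 2·arcsin(√a) = 1.03817 rad.
Distance = R·c = 6378.14 × 1.0382 ≈ 6622 km.

6622 km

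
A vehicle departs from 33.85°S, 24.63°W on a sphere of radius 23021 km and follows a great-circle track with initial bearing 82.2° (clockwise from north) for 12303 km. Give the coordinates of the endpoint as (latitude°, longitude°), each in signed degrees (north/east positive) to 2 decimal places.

-24.96°, 9.19°

Angular distance δ = d/R = 12303/23021 = 0.53443 rad; initial bearing θ = 1.4347 rad.
sin φ₂ = sin φ₁ cos δ + cos φ₁ sin δ cos θ = (-0.5570)(0.8606) + (0.8305)(0.5093)(0.1357) = -0.4219, so φ₂ = -24.96°.
Δλ = atan2(sin θ sin δ cos φ₁, cos δ − sin φ₁ sin φ₂) = atan2(0.4191, 0.6255) = 33.822°.
λ₂ = -24.630° + 33.822° = 9.19°.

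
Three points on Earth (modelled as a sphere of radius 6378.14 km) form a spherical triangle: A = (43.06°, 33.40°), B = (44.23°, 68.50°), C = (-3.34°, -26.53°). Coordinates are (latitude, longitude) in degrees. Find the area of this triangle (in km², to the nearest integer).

2437863 km²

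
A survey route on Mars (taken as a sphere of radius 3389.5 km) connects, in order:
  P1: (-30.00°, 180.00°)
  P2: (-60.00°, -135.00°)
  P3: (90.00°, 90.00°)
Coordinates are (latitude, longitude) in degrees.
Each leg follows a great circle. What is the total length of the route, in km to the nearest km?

Leg P1→P2: central angle 0.7389 rad, distance 2504.6 km.
Leg P2→P3: central angle 2.6180 rad, distance 8873.7 km.
Total: 2504.6 + 8873.7 ≈ 11378 km.

11378 km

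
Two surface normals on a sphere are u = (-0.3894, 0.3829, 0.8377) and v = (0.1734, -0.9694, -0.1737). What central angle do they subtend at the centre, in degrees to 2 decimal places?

u·v = -0.5842; |u| = 1.0000, |v| = 1.0000.
cos θ = (u·v)/(|u||v|) = -0.5842, so θ = 125.75°.

125.75°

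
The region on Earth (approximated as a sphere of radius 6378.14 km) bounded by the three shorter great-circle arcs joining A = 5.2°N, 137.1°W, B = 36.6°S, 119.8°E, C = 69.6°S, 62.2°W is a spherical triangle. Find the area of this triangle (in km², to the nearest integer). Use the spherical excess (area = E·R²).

Side lengths (central angles): a = 1.2879, b = 1.5653, c = 1.8083 rad; semiperimeter s = 2.3307.
By l'Huilier's theorem, tan(E/4) = √[tan(s/2) tan((s−a)/2) tan((s−b)/2) tan((s−c)/2)], giving spherical excess E = 1.4509 rad.
Area = E·R² = 1.4509 × (6378.14)² ≈ 59024446 km².

59024446 km²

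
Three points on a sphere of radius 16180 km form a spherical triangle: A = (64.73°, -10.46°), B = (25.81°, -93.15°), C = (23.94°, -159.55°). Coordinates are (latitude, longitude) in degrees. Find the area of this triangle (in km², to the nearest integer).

Side lengths (central angles): a = 1.0402, b = 1.5386, c = 1.1123 rad; semiperimeter s = 1.8455.
By l'Huilier's theorem, tan(E/4) = √[tan(s/2) tan((s−a)/2) tan((s−b)/2) tan((s−c)/2)], giving spherical excess E = 0.7232 rad.
Area = E·R² = 0.7232 × (16180)² ≈ 189329017 km².

189329017 km²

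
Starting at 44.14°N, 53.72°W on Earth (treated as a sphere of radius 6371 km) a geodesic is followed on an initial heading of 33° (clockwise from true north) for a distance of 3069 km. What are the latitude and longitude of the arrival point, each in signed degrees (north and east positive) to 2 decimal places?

63.64°, -19.09°

Angular distance δ = d/R = 3069/6371 = 0.48171 rad; initial bearing θ = 0.5760 rad.
sin φ₂ = sin φ₁ cos δ + cos φ₁ sin δ cos θ = (0.6964)(0.8862) + (0.7176)(0.4633)(0.8387) = 0.8960, so φ₂ = 63.64°.
Δλ = atan2(sin θ sin δ cos φ₁, cos δ − sin φ₁ sin φ₂) = atan2(0.1811, 0.2622) = 34.629°.
λ₂ = -53.720° + 34.629° = -19.09°.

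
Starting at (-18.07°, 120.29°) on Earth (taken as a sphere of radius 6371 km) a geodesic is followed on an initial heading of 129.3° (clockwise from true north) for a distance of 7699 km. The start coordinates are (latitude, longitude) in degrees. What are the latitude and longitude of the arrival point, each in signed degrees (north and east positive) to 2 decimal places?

Angular distance δ = d/R = 7699/6371 = 1.20844 rad; initial bearing θ = 2.2567 rad.
sin φ₂ = sin φ₁ cos δ + cos φ₁ sin δ cos θ = (-0.3102)(0.3545) + (0.9507)(0.9351)(-0.6334) = -0.6730, so φ₂ = -42.30°.
Δλ = atan2(sin θ sin δ cos φ₁, cos δ − sin φ₁ sin φ₂) = atan2(0.6879, 0.1457) = 78.039°.
λ₂ = 120.290° + 78.039° = 198.33° → -161.67° after wrapping to (−180°, 180°].

-42.30°, -161.67°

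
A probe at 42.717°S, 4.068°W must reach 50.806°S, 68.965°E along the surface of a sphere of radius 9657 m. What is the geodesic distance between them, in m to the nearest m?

8192 m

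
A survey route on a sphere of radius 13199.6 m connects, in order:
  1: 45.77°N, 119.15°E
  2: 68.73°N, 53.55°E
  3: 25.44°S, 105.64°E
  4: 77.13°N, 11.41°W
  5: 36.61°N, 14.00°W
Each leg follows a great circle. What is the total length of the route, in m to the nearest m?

69606 m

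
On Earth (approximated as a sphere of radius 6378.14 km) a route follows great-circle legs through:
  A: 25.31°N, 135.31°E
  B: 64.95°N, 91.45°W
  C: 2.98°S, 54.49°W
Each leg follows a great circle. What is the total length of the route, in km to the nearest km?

17356 km

Leg A→B: central angle 1.4454 rad, distance 9218.8 km.
Leg B→C: central angle 1.2758 rad, distance 8137.0 km.
Total: 9218.8 + 8137.0 ≈ 17356 km.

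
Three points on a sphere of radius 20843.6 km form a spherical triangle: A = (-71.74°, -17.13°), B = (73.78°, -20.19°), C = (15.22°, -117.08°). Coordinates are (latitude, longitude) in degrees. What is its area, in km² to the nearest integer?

1215202987 km²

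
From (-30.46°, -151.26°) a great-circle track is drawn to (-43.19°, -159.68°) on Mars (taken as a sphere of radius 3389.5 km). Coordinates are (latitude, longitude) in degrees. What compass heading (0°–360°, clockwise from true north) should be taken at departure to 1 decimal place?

205.4°

Δλ = -8.420° = -0.1470 rad.
y = sin Δλ · cos φ₂ = (-0.1464)(0.7291) = -0.1068
x = cos φ₁ sin φ₂ − sin φ₁ cos φ₂ cos Δλ = (0.8620)(-0.6844) − (-0.5069)(0.7291)(0.9892) = -0.2243
θ = atan2(y, x) = -154.55°; adding 360° gives 205.4°.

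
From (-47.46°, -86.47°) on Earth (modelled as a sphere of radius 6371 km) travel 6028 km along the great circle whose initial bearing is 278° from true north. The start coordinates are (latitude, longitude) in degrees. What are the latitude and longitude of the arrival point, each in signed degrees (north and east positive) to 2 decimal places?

Angular distance δ = d/R = 6028/6371 = 0.94616 rad; initial bearing θ = 4.8520 rad.
sin φ₂ = sin φ₁ cos δ + cos φ₁ sin δ cos θ = (-0.7368)(0.5848) + (0.6761)(0.8112)(0.1392) = -0.3546, so φ₂ = -20.77°.
Δλ = atan2(sin θ sin δ cos φ₁, cos δ − sin φ₁ sin φ₂) = atan2(-0.5431, 0.3236) = -59.215°.
λ₂ = -86.470° − 59.215° = -145.69°.

-20.77°, -145.69°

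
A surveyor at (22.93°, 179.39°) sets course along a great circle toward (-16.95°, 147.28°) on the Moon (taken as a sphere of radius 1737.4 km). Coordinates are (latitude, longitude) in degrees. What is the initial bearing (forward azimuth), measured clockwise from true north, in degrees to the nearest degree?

With φ₁ = 0.4002, φ₂ = -0.2958, Δλ = -0.5604 rad, the forward-azimuth formula gives
θ = atan2( sin Δλ cos φ₂ , cos φ₁ sin φ₂ − sin φ₁ cos φ₂ cos Δλ ) = atan2(-0.5085, -0.5842) = -138.96°.
Adding 360° brings this into [0°, 360°): 221°.

221°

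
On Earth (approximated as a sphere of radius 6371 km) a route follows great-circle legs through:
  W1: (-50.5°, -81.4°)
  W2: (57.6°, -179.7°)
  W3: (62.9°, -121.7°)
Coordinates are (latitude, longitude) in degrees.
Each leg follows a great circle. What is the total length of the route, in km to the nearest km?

Leg W1→W2: central angle 2.3472 rad, distance 14953.9 km.
Leg W2→W3: central angle 0.4929 rad, distance 3140.0 km.
Total: 14953.9 + 3140.0 ≈ 18094 km.

18094 km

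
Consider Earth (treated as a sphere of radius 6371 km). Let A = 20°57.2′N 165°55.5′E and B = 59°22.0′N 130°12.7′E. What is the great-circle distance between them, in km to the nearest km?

5120 km

Let φ₁ = 0.3657 rad, φ₂ = 1.0361 rad, and Δλ = -0.6233 rad.
Haversine: a = sin²(Δφ/2) + cos φ₁ cos φ₂ sin²(Δλ/2) = 0.1082 + (0.9339)(0.5095)(0.0940) = 0.15297.
Central angle c = 2·arcsin(√a) = 0.80368 rad.
Distance = R·c = 6371 × 0.8037 ≈ 5120 km.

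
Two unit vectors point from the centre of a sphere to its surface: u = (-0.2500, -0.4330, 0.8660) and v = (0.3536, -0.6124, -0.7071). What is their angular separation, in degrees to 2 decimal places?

u·v = -0.4356; |u| = 1.0000, |v| = 1.0000.
cos θ = (u·v)/(|u||v|) = -0.4356, so θ = 115.82°.

115.82°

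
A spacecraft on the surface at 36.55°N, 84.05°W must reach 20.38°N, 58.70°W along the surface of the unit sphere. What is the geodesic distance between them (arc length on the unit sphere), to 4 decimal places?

0.4780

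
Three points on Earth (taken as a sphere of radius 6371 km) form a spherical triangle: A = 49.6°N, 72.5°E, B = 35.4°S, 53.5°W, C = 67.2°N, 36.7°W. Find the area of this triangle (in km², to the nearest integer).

50981055 km²

Side lengths (central angles): a = 1.8045, b = 0.9028, c = 2.4214 rad; semiperimeter s = 2.5644.
By l'Huilier's theorem, tan(E/4) = √[tan(s/2) tan((s−a)/2) tan((s−b)/2) tan((s−c)/2)], giving spherical excess E = 1.2560 rad.
Area = E·R² = 1.2560 × (6371)² ≈ 50981055 km².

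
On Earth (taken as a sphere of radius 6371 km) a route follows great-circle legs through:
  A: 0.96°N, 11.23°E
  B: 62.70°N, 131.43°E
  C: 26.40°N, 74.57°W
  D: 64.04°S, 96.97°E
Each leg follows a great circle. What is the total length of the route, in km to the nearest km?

Leg A→B: central angle 1.7883 rad, distance 11393.2 km.
Leg B→C: central angle 1.5449 rad, distance 9842.7 km.
Leg C→D: central angle 2.4777 rad, distance 15785.4 km.
Total: 11393.2 + 9842.7 + 15785.4 ≈ 37021 km.

37021 km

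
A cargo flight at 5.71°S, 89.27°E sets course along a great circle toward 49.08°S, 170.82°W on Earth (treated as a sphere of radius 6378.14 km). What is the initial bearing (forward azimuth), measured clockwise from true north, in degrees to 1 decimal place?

With φ₁ = -0.0997, φ₂ = -0.8566, Δλ = 1.7438 rad, the forward-azimuth formula gives
θ = atan2( sin Δλ cos φ₂ , cos φ₁ sin φ₂ − sin φ₁ cos φ₂ cos Δλ ) = atan2(0.6452, -0.7631) = 139.78°.
So the initial bearing is 139.8°.

139.8°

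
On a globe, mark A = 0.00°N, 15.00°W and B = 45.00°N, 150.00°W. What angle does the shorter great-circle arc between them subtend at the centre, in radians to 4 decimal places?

2.0944 rad

In radians: φ₁ = 0.0000, φ₂ = 0.7854, Δλ = -135.000° = -2.3562 rad.
Haversine: a = sin²(Δφ/2) + cos φ₁ cos φ₂ sin²(Δλ/2) = 0.1464 + (1.0000)(0.7071)(0.8536) = 0.75000.
Central angle c = 2·arcsin(√a) = 2.09440 rad.
So the angular separation is 2.0944 rad.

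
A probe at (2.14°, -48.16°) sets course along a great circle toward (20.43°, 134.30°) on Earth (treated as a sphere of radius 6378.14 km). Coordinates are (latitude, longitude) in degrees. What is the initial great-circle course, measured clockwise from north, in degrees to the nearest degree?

With φ₁ = 0.0374, φ₂ = 0.3566, Δλ = -3.0987 rad, the forward-azimuth formula gives
θ = atan2( sin Δλ cos φ₂ , cos φ₁ sin φ₂ − sin φ₁ cos φ₂ cos Δλ ) = atan2(-0.0402, 0.3838) = -5.98°.
Adding 360° brings this into [0°, 360°): 354°.

354°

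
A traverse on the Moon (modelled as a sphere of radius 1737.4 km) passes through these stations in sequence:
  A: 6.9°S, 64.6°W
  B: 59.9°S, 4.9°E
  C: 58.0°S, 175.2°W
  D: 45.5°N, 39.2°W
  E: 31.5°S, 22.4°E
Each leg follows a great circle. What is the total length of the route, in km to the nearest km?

Leg A→B: central angle 1.2888 rad, distance 2239.1 km.
Leg B→C: central angle 1.0838 rad, distance 1883.1 km.
Leg C→D: central angle 2.6302 rad, distance 4569.7 km.
Leg D→E: central angle 1.6593 rad, distance 2882.9 km.
Total: 2239.1 + 1883.1 + 4569.7 + 2882.9 ≈ 11575 km.

11575 km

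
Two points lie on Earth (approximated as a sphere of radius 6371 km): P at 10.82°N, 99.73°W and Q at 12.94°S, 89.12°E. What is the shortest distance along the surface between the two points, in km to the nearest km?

Let φ₁ = 0.1888 rad, φ₂ = -0.2258 rad, and Δλ = -2.9871 rad.
cos c = sin φ₁ sin φ₂ + cos φ₁ cos φ₂ cos Δλ = (0.1877)(-0.2239) + (0.9822)(0.9746)(-0.9881) = -0.98792,
so c = arccos(-0.98792) = 2.98599 rad.
Distance = R·c = 6371 × 2.9860 ≈ 19024 km.

19024 km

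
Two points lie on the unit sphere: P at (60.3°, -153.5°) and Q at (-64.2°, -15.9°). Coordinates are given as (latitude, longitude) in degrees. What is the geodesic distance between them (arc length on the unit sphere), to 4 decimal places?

With latitudes φ₁ = 60.300°, φ₂ = -64.200° and longitude difference Δλ = 137.600°:
cos c = sin φ₁ sin φ₂ + cos φ₁ cos φ₂ cos Δλ = (0.8686)(-0.9003) + (0.4955)(0.4352)(-0.7385) = -0.94129,
so c = arccos(-0.94129) = 2.79721 rad.
On the unit sphere the arc length equals the central angle: 2.7972.

2.7972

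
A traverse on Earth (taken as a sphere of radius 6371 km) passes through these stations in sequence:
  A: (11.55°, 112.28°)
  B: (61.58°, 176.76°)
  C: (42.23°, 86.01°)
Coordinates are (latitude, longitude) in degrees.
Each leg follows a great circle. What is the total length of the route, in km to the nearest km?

13560 km

Leg A→B: central angle 1.1843 rad, distance 7544.9 km.
Leg B→C: central angle 0.9441 rad, distance 6014.7 km.
Total: 7544.9 + 6014.7 ≈ 13560 km.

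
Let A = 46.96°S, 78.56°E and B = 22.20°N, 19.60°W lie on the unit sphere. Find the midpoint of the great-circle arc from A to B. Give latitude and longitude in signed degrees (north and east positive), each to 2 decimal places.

-18.27°, 19.58°

The central angle between A and B is δ = 1.9453 rad.
With f = 0.5, the slerp weights are sin((1−f)δ)/sin δ = 0.8879 and sin(fδ)/sin δ = 0.8879.
Weighted sum of the unit vectors: (0.8879)·(0.1354,0.6689,-0.7309) + (0.8879)·(0.8722,-0.3106,0.3778) = (0.8947, 0.3182, -0.3135).
Converting back: φ = atan2(z, √(x²+y²)) = -18.27°, λ = atan2(y, x) = 19.58°.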